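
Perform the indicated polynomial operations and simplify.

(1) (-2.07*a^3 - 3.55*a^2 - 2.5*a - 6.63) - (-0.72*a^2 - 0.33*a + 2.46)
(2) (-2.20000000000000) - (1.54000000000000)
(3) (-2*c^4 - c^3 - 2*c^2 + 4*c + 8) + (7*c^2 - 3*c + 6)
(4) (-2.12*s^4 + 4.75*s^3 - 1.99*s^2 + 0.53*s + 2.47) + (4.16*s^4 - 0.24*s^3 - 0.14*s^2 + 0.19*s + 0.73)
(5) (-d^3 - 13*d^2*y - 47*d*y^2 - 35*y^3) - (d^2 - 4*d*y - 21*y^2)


(1) = -2.07*a^3 - 2.83*a^2 - 2.17*a - 9.09
(2) = -3.74000000000000
(3) = -2*c^4 - c^3 + 5*c^2 + c + 14
(4) = 2.04*s^4 + 4.51*s^3 - 2.13*s^2 + 0.72*s + 3.2
(5) = -d^3 - 13*d^2*y - d^2 - 47*d*y^2 + 4*d*y - 35*y^3 + 21*y^2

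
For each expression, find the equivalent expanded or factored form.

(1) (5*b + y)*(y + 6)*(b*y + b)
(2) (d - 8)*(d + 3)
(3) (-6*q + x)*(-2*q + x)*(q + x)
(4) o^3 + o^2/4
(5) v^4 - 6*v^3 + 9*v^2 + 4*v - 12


(1) = 5*b^2*y^2 + 35*b^2*y + 30*b^2 + b*y^3 + 7*b*y^2 + 6*b*y
(2) = d^2 - 5*d - 24
(3) = 12*q^3 + 4*q^2*x - 7*q*x^2 + x^3
(4) = o^2*(o + 1/4)
(5) = (v - 3)*(v - 2)^2*(v + 1)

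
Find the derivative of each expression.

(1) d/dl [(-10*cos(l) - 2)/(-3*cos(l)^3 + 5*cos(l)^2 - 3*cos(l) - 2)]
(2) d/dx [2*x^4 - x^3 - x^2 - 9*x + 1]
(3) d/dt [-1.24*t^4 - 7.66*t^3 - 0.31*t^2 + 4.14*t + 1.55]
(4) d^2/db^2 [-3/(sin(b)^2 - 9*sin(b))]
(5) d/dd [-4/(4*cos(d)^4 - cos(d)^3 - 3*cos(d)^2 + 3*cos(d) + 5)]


(1) = 32*(30*cos(l)^3 - 16*cos(l)^2 - 10*cos(l) - 7)*sin(l)/(-21*cos(l) + 10*cos(2*l) - 3*cos(3*l) + 2)^2
(2) = 8*x^3 - 3*x^2 - 2*x - 9
(3) = -4.96*t^3 - 22.98*t^2 - 0.62*t + 4.14
(4) = 3*(4*sin(b) - 27 + 75/sin(b) + 54/sin(b)^2 - 162/sin(b)^3)/(sin(b) - 9)^3
(5) = 4*(-16*cos(d)^3 + 3*cos(d)^2 + 6*cos(d) - 3)*sin(d)/(4*cos(d)^4 - cos(d)^3 - 3*cos(d)^2 + 3*cos(d) + 5)^2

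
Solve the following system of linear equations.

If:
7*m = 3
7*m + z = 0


Then:
m = 3/7
z = -3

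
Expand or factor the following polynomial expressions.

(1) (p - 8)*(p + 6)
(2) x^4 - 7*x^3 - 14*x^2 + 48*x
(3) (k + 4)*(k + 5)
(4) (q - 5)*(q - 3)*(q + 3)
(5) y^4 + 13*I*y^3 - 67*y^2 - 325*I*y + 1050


(1) = p^2 - 2*p - 48
(2) = x*(x - 8)*(x - 2)*(x + 3)
(3) = k^2 + 9*k + 20
(4) = q^3 - 5*q^2 - 9*q + 45
(5) = (y - 5)*(y + 5)*(y + 6*I)*(y + 7*I)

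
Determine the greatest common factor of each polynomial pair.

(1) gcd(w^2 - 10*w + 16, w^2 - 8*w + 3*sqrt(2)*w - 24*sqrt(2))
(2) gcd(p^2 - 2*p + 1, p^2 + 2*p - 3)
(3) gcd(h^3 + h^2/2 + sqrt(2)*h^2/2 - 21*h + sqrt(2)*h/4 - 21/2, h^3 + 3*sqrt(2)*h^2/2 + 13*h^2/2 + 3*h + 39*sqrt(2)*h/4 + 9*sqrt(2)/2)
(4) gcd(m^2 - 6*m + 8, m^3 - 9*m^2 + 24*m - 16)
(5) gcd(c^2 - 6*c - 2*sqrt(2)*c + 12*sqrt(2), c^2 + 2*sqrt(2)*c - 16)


(1) = gcd((w - 8)*(w - 2), (w - 8)*(w + 3*sqrt(2))) = w - 8
(2) = gcd((p - 1)^2, (p - 1)*(p + 3)) = p - 1
(3) = gcd((h + 1/2)*(h - 3*sqrt(2))*(h + 7*sqrt(2)/2), (h + 1/2)*(h + 6)*(h + 3*sqrt(2)/2)) = h + 1/2
(4) = m - 4
(5) = gcd((c - 6)*(c - 2*sqrt(2)), (c - 2*sqrt(2))*(c + 4*sqrt(2))) = c - 2*sqrt(2)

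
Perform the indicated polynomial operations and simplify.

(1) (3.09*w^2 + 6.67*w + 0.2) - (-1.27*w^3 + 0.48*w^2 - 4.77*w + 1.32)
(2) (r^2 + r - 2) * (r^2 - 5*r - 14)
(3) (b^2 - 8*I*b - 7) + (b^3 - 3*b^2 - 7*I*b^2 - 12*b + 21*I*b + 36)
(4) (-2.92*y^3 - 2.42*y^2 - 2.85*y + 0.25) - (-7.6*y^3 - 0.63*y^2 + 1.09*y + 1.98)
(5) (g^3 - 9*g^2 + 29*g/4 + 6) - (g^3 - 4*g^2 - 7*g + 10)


(1) = 1.27*w^3 + 2.61*w^2 + 11.44*w - 1.12
(2) = r^4 - 4*r^3 - 21*r^2 - 4*r + 28
(3) = b^3 - 2*b^2 - 7*I*b^2 - 12*b + 13*I*b + 29
(4) = 4.68*y^3 - 1.79*y^2 - 3.94*y - 1.73
(5) = -5*g^2 + 57*g/4 - 4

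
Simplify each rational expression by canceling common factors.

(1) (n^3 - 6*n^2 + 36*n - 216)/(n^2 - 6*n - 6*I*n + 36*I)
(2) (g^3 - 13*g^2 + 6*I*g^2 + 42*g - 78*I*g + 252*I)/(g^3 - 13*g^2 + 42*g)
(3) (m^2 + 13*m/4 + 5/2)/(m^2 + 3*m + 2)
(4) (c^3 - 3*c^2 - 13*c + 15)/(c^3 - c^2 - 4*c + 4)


(1) = n + 6*I
(2) = (g + 6*I)/g
(3) = (4*m + 5)/(4*m + 4)
(4) = (c^2 - 2*c - 15)/(c^2 - 4)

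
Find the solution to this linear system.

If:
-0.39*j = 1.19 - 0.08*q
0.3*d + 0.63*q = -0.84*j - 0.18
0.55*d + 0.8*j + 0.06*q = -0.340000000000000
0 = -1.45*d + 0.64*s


Then:
d = 3.08
j = -2.68
q = 1.82
s = 6.98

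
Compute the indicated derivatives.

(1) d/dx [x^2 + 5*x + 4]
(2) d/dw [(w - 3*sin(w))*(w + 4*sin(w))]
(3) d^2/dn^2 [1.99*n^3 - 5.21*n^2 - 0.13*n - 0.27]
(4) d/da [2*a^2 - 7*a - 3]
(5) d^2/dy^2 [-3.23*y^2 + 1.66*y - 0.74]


(1) = 2*x + 5
(2) = w*cos(w) + 2*w + sin(w) - 12*sin(2*w)
(3) = 11.94*n - 10.42
(4) = 4*a - 7
(5) = -6.46000000000000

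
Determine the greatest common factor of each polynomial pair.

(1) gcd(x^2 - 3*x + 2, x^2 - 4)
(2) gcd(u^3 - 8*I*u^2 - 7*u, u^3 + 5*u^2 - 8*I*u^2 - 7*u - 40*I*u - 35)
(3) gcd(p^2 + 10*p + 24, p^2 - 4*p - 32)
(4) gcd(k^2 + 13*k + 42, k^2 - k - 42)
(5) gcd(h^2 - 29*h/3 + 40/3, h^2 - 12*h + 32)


(1) = x - 2
(2) = u^2 - 8*I*u - 7
(3) = gcd((p + 4)*(p + 6), (p - 8)*(p + 4)) = p + 4
(4) = k + 6
(5) = gcd((h - 8)*(h - 5/3), (h - 8)*(h - 4)) = h - 8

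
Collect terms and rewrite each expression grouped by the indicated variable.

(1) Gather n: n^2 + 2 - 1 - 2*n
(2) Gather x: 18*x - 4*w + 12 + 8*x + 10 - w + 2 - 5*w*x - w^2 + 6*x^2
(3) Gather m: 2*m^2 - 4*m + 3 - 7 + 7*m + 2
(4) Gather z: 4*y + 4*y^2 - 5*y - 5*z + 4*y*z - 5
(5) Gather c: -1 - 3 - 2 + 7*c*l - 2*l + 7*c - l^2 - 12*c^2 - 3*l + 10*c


(1) = n^2 - 2*n + 1
(2) = -w^2 - 5*w + 6*x^2 + x*(26 - 5*w) + 24
(3) = 2*m^2 + 3*m - 2
(4) = 4*y^2 - y + z*(4*y - 5) - 5
(5) = -12*c^2 + c*(7*l + 17) - l^2 - 5*l - 6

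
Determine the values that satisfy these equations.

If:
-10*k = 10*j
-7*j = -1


Then:
j = 1/7
k = -1/7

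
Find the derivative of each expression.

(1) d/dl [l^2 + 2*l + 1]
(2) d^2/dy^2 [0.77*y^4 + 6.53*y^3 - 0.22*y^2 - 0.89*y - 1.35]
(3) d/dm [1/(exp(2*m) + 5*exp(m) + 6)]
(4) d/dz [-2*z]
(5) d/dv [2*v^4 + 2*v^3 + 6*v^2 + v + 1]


(1) = 2*l + 2
(2) = 9.24*y^2 + 39.18*y - 0.44
(3) = (-2*exp(m) - 5)*exp(m)/(exp(2*m) + 5*exp(m) + 6)^2
(4) = -2
(5) = 8*v^3 + 6*v^2 + 12*v + 1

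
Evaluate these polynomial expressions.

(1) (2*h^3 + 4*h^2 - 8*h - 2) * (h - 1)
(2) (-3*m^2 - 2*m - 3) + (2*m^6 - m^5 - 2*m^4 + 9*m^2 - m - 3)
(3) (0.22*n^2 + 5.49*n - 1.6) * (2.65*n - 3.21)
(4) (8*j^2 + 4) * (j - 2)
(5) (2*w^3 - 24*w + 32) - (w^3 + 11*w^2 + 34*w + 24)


(1) = 2*h^4 + 2*h^3 - 12*h^2 + 6*h + 2
(2) = 2*m^6 - m^5 - 2*m^4 + 6*m^2 - 3*m - 6
(3) = 0.583*n^3 + 13.8423*n^2 - 21.8629*n + 5.136
(4) = 8*j^3 - 16*j^2 + 4*j - 8
(5) = w^3 - 11*w^2 - 58*w + 8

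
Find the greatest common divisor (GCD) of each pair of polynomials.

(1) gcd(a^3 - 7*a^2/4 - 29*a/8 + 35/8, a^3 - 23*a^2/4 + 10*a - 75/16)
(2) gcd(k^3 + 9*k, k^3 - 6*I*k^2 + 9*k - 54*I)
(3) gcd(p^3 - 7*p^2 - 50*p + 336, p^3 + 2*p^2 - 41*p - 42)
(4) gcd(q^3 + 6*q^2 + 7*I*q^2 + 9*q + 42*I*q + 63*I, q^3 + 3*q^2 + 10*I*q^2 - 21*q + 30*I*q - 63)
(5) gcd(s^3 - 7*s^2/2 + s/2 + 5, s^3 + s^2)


(1) = gcd((a - 5/2)*(a - 1)*(a + 7/4), (a - 5/2)^2*(a - 3/4)) = a - 5/2
(2) = k^2 + 9
(3) = gcd((p - 8)*(p - 6)*(p + 7), (p - 6)*(p + 1)*(p + 7)) = p^2 + p - 42
(4) = q^2 + q*(3 + 7*I) + 21*I
(5) = s + 1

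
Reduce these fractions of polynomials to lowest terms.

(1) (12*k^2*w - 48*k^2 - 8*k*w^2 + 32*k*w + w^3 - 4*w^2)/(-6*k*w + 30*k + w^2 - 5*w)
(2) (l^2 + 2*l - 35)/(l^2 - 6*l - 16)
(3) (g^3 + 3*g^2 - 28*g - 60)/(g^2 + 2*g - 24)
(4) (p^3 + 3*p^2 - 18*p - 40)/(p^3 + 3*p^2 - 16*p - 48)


(1) = (-2*k*w + 8*k + w^2 - 4*w)/(w - 5)
(2) = (l^2 + 2*l - 35)/(l^2 - 6*l - 16)
(3) = (g^2 - 3*g - 10)/(g - 4)
(4) = (p^2 + 7*p + 10)/(p^2 + 7*p + 12)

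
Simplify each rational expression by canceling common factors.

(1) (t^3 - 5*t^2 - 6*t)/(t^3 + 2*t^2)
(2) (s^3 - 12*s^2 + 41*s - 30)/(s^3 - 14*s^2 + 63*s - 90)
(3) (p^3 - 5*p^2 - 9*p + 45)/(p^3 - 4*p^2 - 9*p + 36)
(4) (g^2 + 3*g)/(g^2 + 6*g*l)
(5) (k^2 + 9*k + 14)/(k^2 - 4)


(1) = (t^2 - 5*t - 6)/(t^2 + 2*t)
(2) = (s - 1)/(s - 3)
(3) = (p - 5)/(p - 4)
(4) = (g + 3)/(g + 6*l)
(5) = (k + 7)/(k - 2)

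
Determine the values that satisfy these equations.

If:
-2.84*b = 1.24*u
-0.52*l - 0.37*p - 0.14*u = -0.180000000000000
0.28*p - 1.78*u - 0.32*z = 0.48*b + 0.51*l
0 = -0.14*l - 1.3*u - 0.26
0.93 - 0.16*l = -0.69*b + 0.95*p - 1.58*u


Then:
b = 0.08
l = -0.14
p = 0.75
u = -0.18
z = 1.79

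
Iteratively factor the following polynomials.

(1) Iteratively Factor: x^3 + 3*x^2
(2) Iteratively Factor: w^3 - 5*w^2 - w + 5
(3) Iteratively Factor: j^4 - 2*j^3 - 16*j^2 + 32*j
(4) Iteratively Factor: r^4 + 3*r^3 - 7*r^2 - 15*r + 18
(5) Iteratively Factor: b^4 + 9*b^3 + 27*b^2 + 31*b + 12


(1) = (x + 3)*(x^2) = x*(x + 3)*(x)
(2) = (w - 1)*(w^2 - 4*w - 5) = (w - 5)*(w - 1)*(w + 1)
(3) = (j - 4)*(j^3 + 2*j^2 - 8*j) = (j - 4)*(j + 4)*(j^2 - 2*j) = j*(j - 4)*(j + 4)*(j - 2)
(4) = (r + 3)*(r^3 - 7*r + 6) = (r - 2)*(r + 3)*(r^2 + 2*r - 3) = (r - 2)*(r - 1)*(r + 3)*(r + 3)
(5) = (b + 3)*(b^3 + 6*b^2 + 9*b + 4) = (b + 3)*(b + 4)*(b^2 + 2*b + 1) = (b + 1)*(b + 3)*(b + 4)*(b + 1)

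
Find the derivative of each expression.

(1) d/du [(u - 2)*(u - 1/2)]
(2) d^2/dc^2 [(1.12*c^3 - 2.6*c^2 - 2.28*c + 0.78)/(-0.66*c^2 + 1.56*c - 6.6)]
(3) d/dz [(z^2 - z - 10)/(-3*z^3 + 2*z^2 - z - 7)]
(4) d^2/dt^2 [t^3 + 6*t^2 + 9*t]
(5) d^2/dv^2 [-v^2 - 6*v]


(1) = 2*u - 5/2
(2) = (11.646432*c^3 - 0.803088*c^2 - 347.494752*c + 276.460704)/(0.287496*c^6 - 2.038608*c^5 + 13.443408*c^4 - 44.568576*c^3 + 134.43408*c^2 - 203.8608*c + 287.496)
(3) = ((1 - 2*z)*(3*z^3 - 2*z^2 + z + 7) - (-z^2 + z + 10)*(9*z^2 - 4*z + 1))/(3*z^3 - 2*z^2 + z + 7)^2
(4) = 6*t + 12
(5) = -2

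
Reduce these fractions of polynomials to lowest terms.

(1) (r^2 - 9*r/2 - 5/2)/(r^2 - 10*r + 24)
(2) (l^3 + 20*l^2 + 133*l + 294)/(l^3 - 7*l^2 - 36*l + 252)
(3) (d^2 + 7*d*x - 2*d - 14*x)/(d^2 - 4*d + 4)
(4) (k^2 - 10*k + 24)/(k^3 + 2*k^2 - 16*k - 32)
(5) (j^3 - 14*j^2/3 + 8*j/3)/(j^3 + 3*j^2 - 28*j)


(1) = (2*r^2 - 9*r - 5)/(2*r^2 - 20*r + 48)
(2) = (l^2 + 14*l + 49)/(l^2 - 13*l + 42)
(3) = (d + 7*x)/(d - 2)
(4) = (k - 6)/(k^2 + 6*k + 8)
(5) = (3*j - 2)/(3*j + 21)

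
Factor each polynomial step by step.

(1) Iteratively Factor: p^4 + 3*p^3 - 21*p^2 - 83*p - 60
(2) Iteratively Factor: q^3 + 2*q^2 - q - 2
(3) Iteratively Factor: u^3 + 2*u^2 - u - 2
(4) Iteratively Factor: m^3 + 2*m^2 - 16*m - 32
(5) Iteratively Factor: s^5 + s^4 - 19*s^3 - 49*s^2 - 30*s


(1) = (p - 5)*(p^3 + 8*p^2 + 19*p + 12) = (p - 5)*(p + 1)*(p^2 + 7*p + 12) = (p - 5)*(p + 1)*(p + 3)*(p + 4)
(2) = (q + 2)*(q^2 - 1) = (q + 1)*(q + 2)*(q - 1)
(3) = (u - 1)*(u^2 + 3*u + 2) = (u - 1)*(u + 2)*(u + 1)
(4) = (m - 4)*(m^2 + 6*m + 8) = (m - 4)*(m + 2)*(m + 4)
(5) = (s + 2)*(s^4 - s^3 - 17*s^2 - 15*s) = (s + 1)*(s + 2)*(s^3 - 2*s^2 - 15*s) = s*(s + 1)*(s + 2)*(s^2 - 2*s - 15) = s*(s - 5)*(s + 1)*(s + 2)*(s + 3)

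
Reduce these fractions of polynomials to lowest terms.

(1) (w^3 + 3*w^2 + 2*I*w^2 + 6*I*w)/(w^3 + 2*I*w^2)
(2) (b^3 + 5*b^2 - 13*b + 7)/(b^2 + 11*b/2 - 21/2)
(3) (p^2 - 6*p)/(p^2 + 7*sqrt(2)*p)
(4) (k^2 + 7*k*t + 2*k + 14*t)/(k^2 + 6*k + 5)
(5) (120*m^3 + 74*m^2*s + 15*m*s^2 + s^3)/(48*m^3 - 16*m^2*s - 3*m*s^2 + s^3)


(1) = (w + 3)/w
(2) = (2*b^2 - 4*b + 2)/(2*b - 3)
(3) = (p - 6)/(p + 7*sqrt(2))
(4) = (k^2 + 7*k*t + 2*k + 14*t)/(k^2 + 6*k + 5)
(5) = (30*m^2 + 11*m*s + s^2)/(12*m^2 - 7*m*s + s^2)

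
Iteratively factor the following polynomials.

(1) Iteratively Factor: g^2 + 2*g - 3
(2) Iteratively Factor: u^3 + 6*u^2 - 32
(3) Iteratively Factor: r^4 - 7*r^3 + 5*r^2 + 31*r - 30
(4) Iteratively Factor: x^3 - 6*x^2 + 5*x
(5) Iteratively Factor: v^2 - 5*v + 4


(1) = (g + 3)*(g - 1)
(2) = (u + 4)*(u^2 + 2*u - 8) = (u + 4)^2*(u - 2)
(3) = (r - 1)*(r^3 - 6*r^2 - r + 30) = (r - 1)*(r + 2)*(r^2 - 8*r + 15) = (r - 3)*(r - 1)*(r + 2)*(r - 5)
(4) = (x)*(x^2 - 6*x + 5) = x*(x - 5)*(x - 1)
(5) = (v - 1)*(v - 4)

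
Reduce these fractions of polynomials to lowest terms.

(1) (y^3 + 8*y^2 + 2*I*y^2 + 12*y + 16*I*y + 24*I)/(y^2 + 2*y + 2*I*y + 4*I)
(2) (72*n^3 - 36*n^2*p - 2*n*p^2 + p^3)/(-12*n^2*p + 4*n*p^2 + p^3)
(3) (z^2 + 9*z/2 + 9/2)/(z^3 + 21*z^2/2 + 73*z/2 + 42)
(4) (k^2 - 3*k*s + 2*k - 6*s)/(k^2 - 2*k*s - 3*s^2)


(1) = y + 6
(2) = (-6*n + p)/p
(3) = (2*z + 3)/(2*z^2 + 15*z + 28)
(4) = (k + 2)/(k + s)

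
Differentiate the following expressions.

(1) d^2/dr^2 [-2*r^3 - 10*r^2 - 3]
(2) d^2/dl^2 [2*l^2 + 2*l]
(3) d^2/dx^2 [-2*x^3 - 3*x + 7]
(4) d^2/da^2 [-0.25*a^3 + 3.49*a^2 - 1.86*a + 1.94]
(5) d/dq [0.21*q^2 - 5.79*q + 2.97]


(1) = -12*r - 20
(2) = 4
(3) = -12*x
(4) = 6.98 - 1.5*a
(5) = 0.42*q - 5.79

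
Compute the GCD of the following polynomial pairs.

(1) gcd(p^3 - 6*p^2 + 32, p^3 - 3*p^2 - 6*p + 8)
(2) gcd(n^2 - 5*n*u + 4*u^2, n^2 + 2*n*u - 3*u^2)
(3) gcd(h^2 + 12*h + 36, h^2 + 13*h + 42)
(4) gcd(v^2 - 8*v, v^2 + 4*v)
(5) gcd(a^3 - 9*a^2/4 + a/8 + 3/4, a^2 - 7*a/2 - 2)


(1) = gcd((p - 4)^2*(p + 2), (p - 4)*(p - 1)*(p + 2)) = p^2 - 2*p - 8
(2) = -n + u
(3) = gcd((h + 6)^2, (h + 6)*(h + 7)) = h + 6
(4) = gcd(v*(v - 8), v*(v + 4)) = v
(5) = a + 1/2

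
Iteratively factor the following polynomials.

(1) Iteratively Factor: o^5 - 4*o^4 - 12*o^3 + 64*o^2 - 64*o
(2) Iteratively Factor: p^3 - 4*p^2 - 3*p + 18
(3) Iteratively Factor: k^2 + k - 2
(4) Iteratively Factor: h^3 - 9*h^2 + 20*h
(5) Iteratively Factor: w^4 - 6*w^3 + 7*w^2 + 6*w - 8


(1) = (o + 4)*(o^4 - 8*o^3 + 20*o^2 - 16*o) = (o - 4)*(o + 4)*(o^3 - 4*o^2 + 4*o) = (o - 4)*(o - 2)*(o + 4)*(o^2 - 2*o) = o*(o - 4)*(o - 2)*(o + 4)*(o - 2)
(2) = (p + 2)*(p^2 - 6*p + 9) = (p - 3)*(p + 2)*(p - 3)
(3) = (k + 2)*(k - 1)
(4) = (h - 5)*(h^2 - 4*h) = (h - 5)*(h - 4)*(h)
(5) = (w - 2)*(w^3 - 4*w^2 - w + 4) = (w - 4)*(w - 2)*(w^2 - 1) = (w - 4)*(w - 2)*(w - 1)*(w + 1)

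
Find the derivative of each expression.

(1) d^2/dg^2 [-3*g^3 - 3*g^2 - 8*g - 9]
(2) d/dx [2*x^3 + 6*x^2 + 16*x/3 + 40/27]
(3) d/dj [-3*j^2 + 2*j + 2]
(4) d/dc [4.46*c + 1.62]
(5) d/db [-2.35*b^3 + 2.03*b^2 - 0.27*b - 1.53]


(1) = -18*g - 6
(2) = 6*x^2 + 12*x + 16/3
(3) = 2 - 6*j
(4) = 4.46000000000000
(5) = -7.05*b^2 + 4.06*b - 0.27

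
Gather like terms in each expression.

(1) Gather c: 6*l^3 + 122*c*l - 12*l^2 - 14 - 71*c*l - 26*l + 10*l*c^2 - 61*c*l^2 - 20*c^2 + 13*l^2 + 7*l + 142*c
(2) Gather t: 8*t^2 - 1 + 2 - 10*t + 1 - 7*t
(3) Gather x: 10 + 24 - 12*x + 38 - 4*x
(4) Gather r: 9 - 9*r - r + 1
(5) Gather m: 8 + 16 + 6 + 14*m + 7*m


(1) = c^2*(10*l - 20) + c*(-61*l^2 + 51*l + 142) + 6*l^3 + l^2 - 19*l - 14
(2) = 8*t^2 - 17*t + 2
(3) = 72 - 16*x
(4) = 10 - 10*r
(5) = 21*m + 30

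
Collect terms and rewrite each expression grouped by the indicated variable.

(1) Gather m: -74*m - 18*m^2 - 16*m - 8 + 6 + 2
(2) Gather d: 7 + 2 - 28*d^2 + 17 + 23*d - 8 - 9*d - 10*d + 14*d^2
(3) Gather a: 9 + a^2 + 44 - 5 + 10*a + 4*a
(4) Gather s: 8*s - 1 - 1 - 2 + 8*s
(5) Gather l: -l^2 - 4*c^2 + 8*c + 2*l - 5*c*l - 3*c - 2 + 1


(1) = -18*m^2 - 90*m
(2) = -14*d^2 + 4*d + 18
(3) = a^2 + 14*a + 48
(4) = 16*s - 4
(5) = -4*c^2 + 5*c - l^2 + l*(2 - 5*c) - 1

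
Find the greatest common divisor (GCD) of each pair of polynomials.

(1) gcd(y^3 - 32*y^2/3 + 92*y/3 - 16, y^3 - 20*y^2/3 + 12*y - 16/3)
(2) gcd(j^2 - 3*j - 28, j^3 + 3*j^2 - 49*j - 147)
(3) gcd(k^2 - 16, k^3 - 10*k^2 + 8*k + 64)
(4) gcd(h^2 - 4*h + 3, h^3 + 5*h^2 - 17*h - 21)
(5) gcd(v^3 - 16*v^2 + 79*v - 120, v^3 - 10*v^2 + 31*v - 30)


(1) = gcd((y - 6)*(y - 4)*(y - 2/3), (y - 4)*(y - 2)*(y - 2/3)) = y^2 - 14*y/3 + 8/3
(2) = gcd((j - 7)*(j + 4), (j - 7)*(j + 3)*(j + 7)) = j - 7
(3) = k - 4
(4) = gcd((h - 3)*(h - 1), (h - 3)*(h + 1)*(h + 7)) = h - 3
(5) = v^2 - 8*v + 15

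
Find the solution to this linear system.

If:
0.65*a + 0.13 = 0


Then:
a = -0.20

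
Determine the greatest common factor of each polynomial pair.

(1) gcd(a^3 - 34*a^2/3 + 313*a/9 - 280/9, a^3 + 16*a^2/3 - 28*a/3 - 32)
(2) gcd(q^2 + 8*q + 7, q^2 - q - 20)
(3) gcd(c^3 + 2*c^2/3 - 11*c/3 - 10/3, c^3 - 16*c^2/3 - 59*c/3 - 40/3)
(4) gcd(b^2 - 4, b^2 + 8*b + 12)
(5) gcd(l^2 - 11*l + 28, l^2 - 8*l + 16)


(1) = gcd((a - 7)*(a - 8/3)*(a - 5/3), (a - 8/3)*(a + 2)*(a + 6)) = a - 8/3
(2) = 1
(3) = gcd((c - 2)*(c + 1)*(c + 5/3), (c - 8)*(c + 1)*(c + 5/3)) = c^2 + 8*c/3 + 5/3
(4) = gcd((b - 2)*(b + 2), (b + 2)*(b + 6)) = b + 2
(5) = l - 4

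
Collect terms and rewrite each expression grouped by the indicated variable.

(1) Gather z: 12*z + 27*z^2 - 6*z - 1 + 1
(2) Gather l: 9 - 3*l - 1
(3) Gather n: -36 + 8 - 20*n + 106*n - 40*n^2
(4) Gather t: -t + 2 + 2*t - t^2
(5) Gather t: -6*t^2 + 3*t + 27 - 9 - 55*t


(1) = 27*z^2 + 6*z
(2) = 8 - 3*l
(3) = -40*n^2 + 86*n - 28
(4) = -t^2 + t + 2
(5) = -6*t^2 - 52*t + 18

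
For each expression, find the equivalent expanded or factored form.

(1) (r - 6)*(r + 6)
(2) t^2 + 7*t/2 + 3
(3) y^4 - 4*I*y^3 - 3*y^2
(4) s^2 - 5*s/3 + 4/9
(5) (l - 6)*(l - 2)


(1) = r^2 - 36
(2) = (t + 3/2)*(t + 2)
(3) = y^2*(y - 3*I)*(y - I)
(4) = (s - 4/3)*(s - 1/3)
(5) = l^2 - 8*l + 12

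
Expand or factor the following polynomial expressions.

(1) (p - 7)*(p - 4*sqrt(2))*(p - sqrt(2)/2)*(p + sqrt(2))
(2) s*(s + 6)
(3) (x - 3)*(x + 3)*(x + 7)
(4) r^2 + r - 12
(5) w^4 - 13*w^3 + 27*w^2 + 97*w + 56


(1) = p^4 - 7*p^3 - 7*sqrt(2)*p^3/2 - 5*p^2 + 49*sqrt(2)*p^2/2 + 4*sqrt(2)*p + 35*p - 28*sqrt(2)
(2) = s^2 + 6*s
(3) = x^3 + 7*x^2 - 9*x - 63
(4) = (r - 3)*(r + 4)
(5) = (w - 8)*(w - 7)*(w + 1)^2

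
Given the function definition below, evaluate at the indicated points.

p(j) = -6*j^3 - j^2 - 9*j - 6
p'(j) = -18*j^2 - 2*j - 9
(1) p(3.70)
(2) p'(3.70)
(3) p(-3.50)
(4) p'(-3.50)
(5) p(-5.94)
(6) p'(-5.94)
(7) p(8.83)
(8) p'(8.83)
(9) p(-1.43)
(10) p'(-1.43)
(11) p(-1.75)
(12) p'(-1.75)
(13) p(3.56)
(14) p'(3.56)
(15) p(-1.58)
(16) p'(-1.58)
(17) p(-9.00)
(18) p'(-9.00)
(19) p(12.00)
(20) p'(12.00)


(1) = -356.91
(2) = -262.82
(3) = 270.50
(4) = -222.50
(5) = 1269.68
(6) = -632.22
(7) = -4294.23
(8) = -1430.10
(9) = 22.37
(10) = -42.95
(11) = 38.84
(12) = -60.62
(13) = -321.42
(14) = -244.24
(15) = 29.39
(16) = -50.78
(17) = 4368.00
(18) = -1449.00
(19) = -10626.00
(20) = -2625.00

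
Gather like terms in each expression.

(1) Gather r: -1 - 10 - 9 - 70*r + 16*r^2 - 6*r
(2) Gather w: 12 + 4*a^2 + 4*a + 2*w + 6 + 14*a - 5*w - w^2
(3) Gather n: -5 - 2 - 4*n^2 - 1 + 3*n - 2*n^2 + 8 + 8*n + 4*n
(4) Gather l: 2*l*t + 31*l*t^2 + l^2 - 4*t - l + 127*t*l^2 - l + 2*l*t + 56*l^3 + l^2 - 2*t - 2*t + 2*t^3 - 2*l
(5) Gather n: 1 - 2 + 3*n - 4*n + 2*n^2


(1) = 16*r^2 - 76*r - 20
(2) = 4*a^2 + 18*a - w^2 - 3*w + 18
(3) = -6*n^2 + 15*n
(4) = 56*l^3 + l^2*(127*t + 2) + l*(31*t^2 + 4*t - 4) + 2*t^3 - 8*t
(5) = 2*n^2 - n - 1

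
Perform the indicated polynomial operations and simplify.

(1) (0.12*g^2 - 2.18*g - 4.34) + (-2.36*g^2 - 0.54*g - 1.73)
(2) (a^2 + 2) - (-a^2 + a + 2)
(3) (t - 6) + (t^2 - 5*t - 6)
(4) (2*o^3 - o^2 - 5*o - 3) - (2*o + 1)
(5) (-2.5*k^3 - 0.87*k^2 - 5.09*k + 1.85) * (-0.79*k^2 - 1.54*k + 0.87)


(1) = -2.24*g^2 - 2.72*g - 6.07
(2) = 2*a^2 - a
(3) = t^2 - 4*t - 12
(4) = 2*o^3 - o^2 - 7*o - 4
(5) = 1.975*k^5 + 4.5373*k^4 + 3.1859*k^3 + 5.6202*k^2 - 7.2773*k + 1.6095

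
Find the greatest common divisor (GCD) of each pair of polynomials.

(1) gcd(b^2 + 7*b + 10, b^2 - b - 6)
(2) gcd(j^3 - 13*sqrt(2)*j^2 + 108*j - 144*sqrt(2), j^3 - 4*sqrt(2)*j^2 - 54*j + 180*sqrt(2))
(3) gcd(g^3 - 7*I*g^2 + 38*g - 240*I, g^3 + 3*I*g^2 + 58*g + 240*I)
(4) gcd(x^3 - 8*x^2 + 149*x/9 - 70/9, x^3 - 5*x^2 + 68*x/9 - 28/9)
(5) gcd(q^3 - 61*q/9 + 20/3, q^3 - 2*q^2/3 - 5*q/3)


(1) = gcd((b + 2)*(b + 5), (b - 3)*(b + 2)) = b + 2
(2) = j^2 - 9*sqrt(2)*j + 36
(3) = g^2 - 2*I*g + 48
(4) = x^2 - 3*x + 14/9
(5) = q - 5/3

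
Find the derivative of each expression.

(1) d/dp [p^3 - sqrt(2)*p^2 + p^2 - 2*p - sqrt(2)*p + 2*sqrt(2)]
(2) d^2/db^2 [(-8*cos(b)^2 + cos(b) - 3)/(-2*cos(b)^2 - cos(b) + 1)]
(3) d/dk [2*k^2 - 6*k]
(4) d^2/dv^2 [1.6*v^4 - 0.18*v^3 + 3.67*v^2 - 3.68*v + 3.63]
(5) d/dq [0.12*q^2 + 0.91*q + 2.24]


(1) = 3*p^2 - 2*sqrt(2)*p + 2*p - 2 - sqrt(2)
(2) = 2*(5*(1 - cos(2*b))^2/2 - 233*cos(b)/4 + 40*cos(2*b) - 71*cos(3*b)/4 + 46)/((cos(b) + 1)^2*(2*cos(b) - 1)^3)
(3) = 4*k - 6
(4) = 19.2*v^2 - 1.08*v + 7.34
(5) = 0.24*q + 0.91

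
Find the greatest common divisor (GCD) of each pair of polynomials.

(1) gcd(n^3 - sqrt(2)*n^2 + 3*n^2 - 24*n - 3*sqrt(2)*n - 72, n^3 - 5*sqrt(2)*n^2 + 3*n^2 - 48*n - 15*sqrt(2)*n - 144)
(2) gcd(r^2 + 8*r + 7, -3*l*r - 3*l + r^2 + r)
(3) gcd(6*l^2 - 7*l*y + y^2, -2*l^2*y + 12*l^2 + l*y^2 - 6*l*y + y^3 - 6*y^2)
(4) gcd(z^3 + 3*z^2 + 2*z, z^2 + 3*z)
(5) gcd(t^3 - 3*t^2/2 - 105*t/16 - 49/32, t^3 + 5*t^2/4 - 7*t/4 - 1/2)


(1) = gcd((n + 3)*(n - 4*sqrt(2))*(n + 3*sqrt(2)), (n + 3)*(n - 8*sqrt(2))*(n + 3*sqrt(2))) = n^2 + n*(3 + 3*sqrt(2)) + 9*sqrt(2)
(2) = gcd((r + 1)*(r + 7), (-3*l + r)*(r + 1)) = r + 1
(3) = -l + y
(4) = z
(5) = t + 1/4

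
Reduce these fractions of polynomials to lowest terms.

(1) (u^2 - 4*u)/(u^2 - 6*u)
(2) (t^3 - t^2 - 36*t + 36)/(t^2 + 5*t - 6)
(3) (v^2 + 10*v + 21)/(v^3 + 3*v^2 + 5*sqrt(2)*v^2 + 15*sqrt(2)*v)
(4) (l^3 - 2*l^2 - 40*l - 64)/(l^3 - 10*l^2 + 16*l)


(1) = (u - 4)/(u - 6)
(2) = t - 6
(3) = (v + 7)/(v^2 + 5*sqrt(2)*v)
(4) = (l^2 + 6*l + 8)/(l^2 - 2*l)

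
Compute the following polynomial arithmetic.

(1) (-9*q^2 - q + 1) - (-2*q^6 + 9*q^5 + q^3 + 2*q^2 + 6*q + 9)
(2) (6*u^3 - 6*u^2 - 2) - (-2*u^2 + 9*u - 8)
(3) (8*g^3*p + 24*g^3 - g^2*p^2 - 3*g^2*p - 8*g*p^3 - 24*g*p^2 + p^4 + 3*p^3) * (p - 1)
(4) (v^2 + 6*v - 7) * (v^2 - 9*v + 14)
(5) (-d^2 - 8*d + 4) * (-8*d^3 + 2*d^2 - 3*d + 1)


(1) = 2*q^6 - 9*q^5 - q^3 - 11*q^2 - 7*q - 8
(2) = 6*u^3 - 4*u^2 - 9*u + 6
(3) = 8*g^3*p^2 + 16*g^3*p - 24*g^3 - g^2*p^3 - 2*g^2*p^2 + 3*g^2*p - 8*g*p^4 - 16*g*p^3 + 24*g*p^2 + p^5 + 2*p^4 - 3*p^3
(4) = v^4 - 3*v^3 - 47*v^2 + 147*v - 98
(5) = 8*d^5 + 62*d^4 - 45*d^3 + 31*d^2 - 20*d + 4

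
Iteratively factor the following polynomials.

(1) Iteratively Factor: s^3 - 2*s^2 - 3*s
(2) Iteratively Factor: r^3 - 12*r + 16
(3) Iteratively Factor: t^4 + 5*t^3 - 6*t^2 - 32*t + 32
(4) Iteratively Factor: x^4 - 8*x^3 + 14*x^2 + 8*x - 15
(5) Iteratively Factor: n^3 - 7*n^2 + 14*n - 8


(1) = (s + 1)*(s^2 - 3*s) = s*(s + 1)*(s - 3)
(2) = (r - 2)*(r^2 + 2*r - 8) = (r - 2)*(r + 4)*(r - 2)
(3) = (t - 2)*(t^3 + 7*t^2 + 8*t - 16) = (t - 2)*(t - 1)*(t^2 + 8*t + 16) = (t - 2)*(t - 1)*(t + 4)*(t + 4)
(4) = (x - 3)*(x^3 - 5*x^2 - x + 5) = (x - 3)*(x - 1)*(x^2 - 4*x - 5) = (x - 3)*(x - 1)*(x + 1)*(x - 5)
(5) = (n - 2)*(n^2 - 5*n + 4) = (n - 4)*(n - 2)*(n - 1)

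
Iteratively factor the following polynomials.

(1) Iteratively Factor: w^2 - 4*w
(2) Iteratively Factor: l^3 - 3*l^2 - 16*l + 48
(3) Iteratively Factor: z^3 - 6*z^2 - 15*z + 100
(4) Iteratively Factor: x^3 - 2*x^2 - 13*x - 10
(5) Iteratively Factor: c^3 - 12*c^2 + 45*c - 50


(1) = (w)*(w - 4)
(2) = (l - 4)*(l^2 + l - 12) = (l - 4)*(l - 3)*(l + 4)
(3) = (z + 4)*(z^2 - 10*z + 25) = (z - 5)*(z + 4)*(z - 5)
(4) = (x + 2)*(x^2 - 4*x - 5) = (x - 5)*(x + 2)*(x + 1)
(5) = (c - 5)*(c^2 - 7*c + 10) = (c - 5)^2*(c - 2)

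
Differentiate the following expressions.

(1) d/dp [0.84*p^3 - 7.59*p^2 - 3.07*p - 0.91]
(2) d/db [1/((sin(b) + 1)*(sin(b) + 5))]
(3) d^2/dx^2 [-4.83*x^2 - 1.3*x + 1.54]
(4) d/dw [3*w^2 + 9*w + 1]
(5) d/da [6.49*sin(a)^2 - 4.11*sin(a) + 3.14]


(1) = 2.52*p^2 - 15.18*p - 3.07
(2) = -2*(sin(b) + 3)*cos(b)/((sin(b) + 1)^2*(sin(b) + 5)^2)
(3) = -9.66000000000000
(4) = 6*w + 9
(5) = (12.98*sin(a) - 4.11)*cos(a)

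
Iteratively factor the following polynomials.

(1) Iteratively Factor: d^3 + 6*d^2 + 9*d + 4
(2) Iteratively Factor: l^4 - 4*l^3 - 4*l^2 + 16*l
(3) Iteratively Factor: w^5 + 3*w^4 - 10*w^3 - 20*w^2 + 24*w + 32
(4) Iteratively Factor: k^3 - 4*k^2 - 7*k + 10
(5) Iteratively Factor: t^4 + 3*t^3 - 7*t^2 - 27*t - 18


(1) = (d + 1)*(d^2 + 5*d + 4) = (d + 1)^2*(d + 4)
(2) = (l)*(l^3 - 4*l^2 - 4*l + 16) = l*(l + 2)*(l^2 - 6*l + 8) = l*(l - 2)*(l + 2)*(l - 4)
(3) = (w - 2)*(w^4 + 5*w^3 - 20*w - 16) = (w - 2)*(w + 2)*(w^3 + 3*w^2 - 6*w - 8) = (w - 2)*(w + 2)*(w + 4)*(w^2 - w - 2) = (w - 2)*(w + 1)*(w + 2)*(w + 4)*(w - 2)
(4) = (k - 1)*(k^2 - 3*k - 10) = (k - 5)*(k - 1)*(k + 2)
(5) = (t + 2)*(t^3 + t^2 - 9*t - 9) = (t + 2)*(t + 3)*(t^2 - 2*t - 3) = (t - 3)*(t + 2)*(t + 3)*(t + 1)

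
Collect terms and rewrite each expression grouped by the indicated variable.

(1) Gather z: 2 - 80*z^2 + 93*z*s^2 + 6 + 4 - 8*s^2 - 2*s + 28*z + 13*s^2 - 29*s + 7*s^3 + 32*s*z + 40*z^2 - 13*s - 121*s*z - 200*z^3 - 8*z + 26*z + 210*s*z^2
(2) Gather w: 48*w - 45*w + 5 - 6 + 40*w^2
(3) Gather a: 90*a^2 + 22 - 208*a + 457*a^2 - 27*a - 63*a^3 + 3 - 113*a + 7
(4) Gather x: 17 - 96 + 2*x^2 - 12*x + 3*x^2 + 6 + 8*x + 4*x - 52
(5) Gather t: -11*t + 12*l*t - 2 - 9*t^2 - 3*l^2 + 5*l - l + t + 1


(1) = 7*s^3 + 5*s^2 - 44*s - 200*z^3 + z^2*(210*s - 40) + z*(93*s^2 - 89*s + 46) + 12
(2) = 40*w^2 + 3*w - 1
(3) = -63*a^3 + 547*a^2 - 348*a + 32
(4) = 5*x^2 - 125
(5) = -3*l^2 + 4*l - 9*t^2 + t*(12*l - 10) - 1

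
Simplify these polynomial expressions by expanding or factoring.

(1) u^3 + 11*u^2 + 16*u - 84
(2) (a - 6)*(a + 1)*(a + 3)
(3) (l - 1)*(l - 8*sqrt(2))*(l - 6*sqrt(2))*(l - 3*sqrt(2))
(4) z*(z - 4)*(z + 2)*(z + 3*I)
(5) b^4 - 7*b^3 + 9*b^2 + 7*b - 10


(1) = (u - 2)*(u + 6)*(u + 7)
(2) = a^3 - 2*a^2 - 21*a - 18
(3) = l^4 - 17*sqrt(2)*l^3 - l^3 + 17*sqrt(2)*l^2 + 180*l^2 - 288*sqrt(2)*l - 180*l + 288*sqrt(2)
(4) = z^4 - 2*z^3 + 3*I*z^3 - 8*z^2 - 6*I*z^2 - 24*I*z
(5) = (b - 5)*(b - 2)*(b - 1)*(b + 1)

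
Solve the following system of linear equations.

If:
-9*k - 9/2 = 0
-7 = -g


Then:
g = 7
k = -1/2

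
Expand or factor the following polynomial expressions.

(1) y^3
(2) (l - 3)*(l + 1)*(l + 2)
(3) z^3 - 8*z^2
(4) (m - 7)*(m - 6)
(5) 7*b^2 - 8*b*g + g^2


(1) = y^3
(2) = l^3 - 7*l - 6
(3) = z^2*(z - 8)
(4) = m^2 - 13*m + 42
(5) = (-7*b + g)*(-b + g)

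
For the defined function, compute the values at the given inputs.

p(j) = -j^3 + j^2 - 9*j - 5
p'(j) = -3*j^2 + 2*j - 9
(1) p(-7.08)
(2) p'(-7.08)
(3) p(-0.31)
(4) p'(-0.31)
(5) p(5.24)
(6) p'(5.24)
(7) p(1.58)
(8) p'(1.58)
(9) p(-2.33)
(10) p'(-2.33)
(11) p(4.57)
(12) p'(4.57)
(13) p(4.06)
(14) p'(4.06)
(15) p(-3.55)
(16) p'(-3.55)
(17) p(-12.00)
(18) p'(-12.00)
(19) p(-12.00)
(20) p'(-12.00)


(1) = 463.74
(2) = -173.54
(3) = -2.08
(4) = -9.91
(5) = -168.58
(6) = -80.89
(7) = -20.67
(8) = -13.33
(9) = 34.05
(10) = -29.95
(11) = -120.69
(12) = -62.51
(13) = -91.98
(14) = -50.33
(15) = 84.29
(16) = -53.91
(17) = 1975.00
(18) = -465.00
(19) = 1975.00
(20) = -465.00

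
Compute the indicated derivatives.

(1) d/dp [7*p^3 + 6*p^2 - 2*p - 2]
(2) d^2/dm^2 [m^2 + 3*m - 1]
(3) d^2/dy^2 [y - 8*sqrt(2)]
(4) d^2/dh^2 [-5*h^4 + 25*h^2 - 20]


(1) = 21*p^2 + 12*p - 2
(2) = 2
(3) = 0
(4) = 50 - 60*h^2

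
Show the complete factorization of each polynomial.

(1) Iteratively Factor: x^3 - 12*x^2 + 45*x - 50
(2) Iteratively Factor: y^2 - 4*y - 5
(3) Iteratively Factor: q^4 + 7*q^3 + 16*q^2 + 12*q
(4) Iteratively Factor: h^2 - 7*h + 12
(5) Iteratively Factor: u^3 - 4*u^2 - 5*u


(1) = (x - 2)*(x^2 - 10*x + 25) = (x - 5)*(x - 2)*(x - 5)
(2) = (y + 1)*(y - 5)
(3) = (q + 2)*(q^3 + 5*q^2 + 6*q) = (q + 2)*(q + 3)*(q^2 + 2*q) = (q + 2)^2*(q + 3)*(q)
(4) = (h - 4)*(h - 3)
(5) = (u)*(u^2 - 4*u - 5) = u*(u + 1)*(u - 5)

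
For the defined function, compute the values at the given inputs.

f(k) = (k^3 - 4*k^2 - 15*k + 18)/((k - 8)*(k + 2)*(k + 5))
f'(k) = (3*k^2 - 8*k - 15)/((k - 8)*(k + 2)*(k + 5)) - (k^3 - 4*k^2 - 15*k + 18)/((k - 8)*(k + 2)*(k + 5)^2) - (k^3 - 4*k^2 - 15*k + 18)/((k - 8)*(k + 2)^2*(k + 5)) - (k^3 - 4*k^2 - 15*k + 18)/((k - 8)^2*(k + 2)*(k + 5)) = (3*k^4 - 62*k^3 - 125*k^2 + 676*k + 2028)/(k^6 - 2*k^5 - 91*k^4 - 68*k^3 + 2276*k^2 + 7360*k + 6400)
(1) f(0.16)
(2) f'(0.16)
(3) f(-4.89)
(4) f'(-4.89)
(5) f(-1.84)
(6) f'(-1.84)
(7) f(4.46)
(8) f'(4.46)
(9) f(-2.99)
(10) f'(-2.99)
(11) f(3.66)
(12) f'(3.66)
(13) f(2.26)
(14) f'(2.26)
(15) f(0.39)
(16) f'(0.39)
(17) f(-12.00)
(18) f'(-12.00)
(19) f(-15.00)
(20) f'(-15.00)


(1) = -0.18
(2) = 0.28
(3) = -29.58
(4) = 279.81
(5) = -5.19
(6) = 31.58
(7) = 0.18
(8) = -0.04
(9) = 0.02
(10) = 1.64
(11) = 0.19
(12) = 0.01
(13) = 0.14
(14) = 0.07
(15) = -0.12
(16) = 0.24
(17) = 1.50
(18) = 0.07
(19) = 1.35
(20) = 0.04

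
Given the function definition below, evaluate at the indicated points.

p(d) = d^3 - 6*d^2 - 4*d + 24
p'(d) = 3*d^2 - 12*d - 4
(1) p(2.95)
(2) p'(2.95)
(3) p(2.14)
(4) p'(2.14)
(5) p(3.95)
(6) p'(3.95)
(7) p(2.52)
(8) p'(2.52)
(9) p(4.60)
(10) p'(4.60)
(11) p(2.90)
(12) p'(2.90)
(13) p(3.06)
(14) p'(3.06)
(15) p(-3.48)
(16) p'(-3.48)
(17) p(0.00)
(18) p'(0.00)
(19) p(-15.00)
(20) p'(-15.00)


(1) = -14.34
(2) = -13.29
(3) = -2.24
(4) = -15.94
(5) = -23.79
(6) = -4.59
(7) = -8.18
(8) = -15.19
(9) = -24.02
(10) = 4.28
(11) = -13.67
(12) = -13.57
(13) = -15.77
(14) = -12.63
(15) = -76.89
(16) = 74.09
(17) = 24.00
(18) = -4.00
(19) = -4641.00
(20) = 851.00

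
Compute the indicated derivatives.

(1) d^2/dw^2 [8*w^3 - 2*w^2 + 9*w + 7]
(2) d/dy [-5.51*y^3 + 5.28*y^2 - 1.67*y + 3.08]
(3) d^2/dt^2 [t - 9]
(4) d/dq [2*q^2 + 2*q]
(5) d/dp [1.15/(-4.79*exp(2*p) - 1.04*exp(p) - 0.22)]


(1) = 48*w - 4
(2) = -16.53*y^2 + 10.56*y - 1.67
(3) = 0
(4) = 4*q + 2
(5) = (11.017*exp(p) + 1.196)*exp(p)/(4.79*exp(2*p) + 1.04*exp(p) + 0.22)^2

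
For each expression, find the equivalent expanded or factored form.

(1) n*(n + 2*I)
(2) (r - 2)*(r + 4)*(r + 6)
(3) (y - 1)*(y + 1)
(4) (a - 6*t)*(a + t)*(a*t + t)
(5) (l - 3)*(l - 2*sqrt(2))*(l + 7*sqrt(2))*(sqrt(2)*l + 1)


(1) = n^2 + 2*I*n
(2) = r^3 + 8*r^2 + 4*r - 48
(3) = y^2 - 1
(4) = a^3*t - 5*a^2*t^2 + a^2*t - 6*a*t^3 - 5*a*t^2 - 6*t^3
(5) = sqrt(2)*l^4 - 3*sqrt(2)*l^3 + 11*l^3 - 33*l^2 - 23*sqrt(2)*l^2 - 28*l + 69*sqrt(2)*l + 84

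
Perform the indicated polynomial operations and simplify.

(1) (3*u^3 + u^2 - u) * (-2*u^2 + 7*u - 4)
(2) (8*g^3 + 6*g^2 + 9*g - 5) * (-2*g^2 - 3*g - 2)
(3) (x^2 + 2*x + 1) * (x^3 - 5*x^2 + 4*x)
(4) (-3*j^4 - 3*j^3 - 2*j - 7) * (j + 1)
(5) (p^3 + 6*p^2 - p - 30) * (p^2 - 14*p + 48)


(1) = -6*u^5 + 19*u^4 - 3*u^3 - 11*u^2 + 4*u
(2) = -16*g^5 - 36*g^4 - 52*g^3 - 29*g^2 - 3*g + 10
(3) = x^5 - 3*x^4 - 5*x^3 + 3*x^2 + 4*x
(4) = -3*j^5 - 6*j^4 - 3*j^3 - 2*j^2 - 9*j - 7
(5) = p^5 - 8*p^4 - 37*p^3 + 272*p^2 + 372*p - 1440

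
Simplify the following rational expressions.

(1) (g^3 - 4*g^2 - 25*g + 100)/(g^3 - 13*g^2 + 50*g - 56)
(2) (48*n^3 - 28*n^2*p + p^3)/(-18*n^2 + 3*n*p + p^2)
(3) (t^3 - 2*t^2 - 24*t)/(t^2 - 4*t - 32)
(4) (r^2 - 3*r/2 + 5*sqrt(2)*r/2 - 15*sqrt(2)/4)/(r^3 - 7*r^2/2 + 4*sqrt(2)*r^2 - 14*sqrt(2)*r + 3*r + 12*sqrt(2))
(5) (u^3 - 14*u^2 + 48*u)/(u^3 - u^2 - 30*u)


(1) = (g^2 - 25)/(g^2 - 9*g + 14)
(2) = (8*n^2 - 6*n*p + p^2)/(-3*n + p)
(3) = (t^2 - 6*t)/(t - 8)
(4) = (8*r + 20*sqrt(2))/(8*r^2 + r*(-16 + 32*sqrt(2)) - 64*sqrt(2))
(5) = (u - 8)/(u + 5)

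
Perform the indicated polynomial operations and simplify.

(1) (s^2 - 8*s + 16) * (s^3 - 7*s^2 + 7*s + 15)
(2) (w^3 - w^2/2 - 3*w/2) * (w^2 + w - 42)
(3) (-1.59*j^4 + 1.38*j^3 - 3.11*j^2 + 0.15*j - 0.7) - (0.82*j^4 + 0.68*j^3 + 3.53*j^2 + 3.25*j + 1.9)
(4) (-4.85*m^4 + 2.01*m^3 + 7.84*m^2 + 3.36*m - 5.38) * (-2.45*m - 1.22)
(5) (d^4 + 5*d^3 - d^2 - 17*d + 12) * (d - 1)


(1) = s^5 - 15*s^4 + 79*s^3 - 153*s^2 - 8*s + 240
(2) = w^5 + w^4/2 - 44*w^3 + 39*w^2/2 + 63*w
(3) = -2.41*j^4 + 0.7*j^3 - 6.64*j^2 - 3.1*j - 2.6
(4) = 11.8825*m^5 + 0.9925*m^4 - 21.6602*m^3 - 17.7968*m^2 + 9.0818*m + 6.5636
(5) = d^5 + 4*d^4 - 6*d^3 - 16*d^2 + 29*d - 12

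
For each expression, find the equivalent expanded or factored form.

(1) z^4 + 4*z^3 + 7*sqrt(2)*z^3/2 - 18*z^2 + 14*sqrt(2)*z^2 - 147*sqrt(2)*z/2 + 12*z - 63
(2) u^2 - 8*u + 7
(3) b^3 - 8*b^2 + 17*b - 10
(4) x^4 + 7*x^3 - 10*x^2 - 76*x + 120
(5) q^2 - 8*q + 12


(1) = (z - 3)*(z + 7)*(z + sqrt(2)/2)*(z + 3*sqrt(2))
(2) = (u - 7)*(u - 1)
(3) = (b - 5)*(b - 2)*(b - 1)
(4) = (x - 2)^2*(x + 5)*(x + 6)
(5) = (q - 6)*(q - 2)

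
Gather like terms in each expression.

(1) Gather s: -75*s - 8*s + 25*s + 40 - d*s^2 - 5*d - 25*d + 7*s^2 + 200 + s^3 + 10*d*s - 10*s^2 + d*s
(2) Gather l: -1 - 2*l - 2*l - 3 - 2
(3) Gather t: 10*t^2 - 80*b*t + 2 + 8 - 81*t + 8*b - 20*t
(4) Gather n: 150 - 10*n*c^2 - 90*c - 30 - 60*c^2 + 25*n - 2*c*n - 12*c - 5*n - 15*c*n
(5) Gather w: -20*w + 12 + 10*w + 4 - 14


(1) = -30*d + s^3 + s^2*(-d - 3) + s*(11*d - 58) + 240
(2) = -4*l - 6
(3) = 8*b + 10*t^2 + t*(-80*b - 101) + 10
(4) = -60*c^2 - 102*c + n*(-10*c^2 - 17*c + 20) + 120
(5) = 2 - 10*w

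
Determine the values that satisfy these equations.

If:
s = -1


Then:
s = -1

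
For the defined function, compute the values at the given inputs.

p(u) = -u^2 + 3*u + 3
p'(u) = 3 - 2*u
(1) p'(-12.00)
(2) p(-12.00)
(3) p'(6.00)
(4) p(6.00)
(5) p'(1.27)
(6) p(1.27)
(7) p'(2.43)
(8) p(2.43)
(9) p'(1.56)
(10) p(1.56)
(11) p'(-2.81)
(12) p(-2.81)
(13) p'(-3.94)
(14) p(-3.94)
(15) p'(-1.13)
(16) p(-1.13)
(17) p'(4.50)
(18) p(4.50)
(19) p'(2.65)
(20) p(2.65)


(1) = 27.00
(2) = -177.00
(3) = -9.00
(4) = -15.00
(5) = 0.46
(6) = 5.20
(7) = -1.86
(8) = 4.39
(9) = -0.12
(10) = 5.25
(11) = 8.62
(12) = -13.33
(13) = 10.88
(14) = -24.34
(15) = 5.26
(16) = -1.67
(17) = -6.00
(18) = -3.75
(19) = -2.30
(20) = 3.93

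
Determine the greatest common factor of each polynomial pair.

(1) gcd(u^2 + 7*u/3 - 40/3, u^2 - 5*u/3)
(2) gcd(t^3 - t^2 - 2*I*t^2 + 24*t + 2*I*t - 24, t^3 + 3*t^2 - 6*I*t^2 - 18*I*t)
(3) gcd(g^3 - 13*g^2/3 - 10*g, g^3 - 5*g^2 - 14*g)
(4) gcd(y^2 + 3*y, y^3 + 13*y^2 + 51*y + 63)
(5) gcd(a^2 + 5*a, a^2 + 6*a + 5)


(1) = gcd((u - 8/3)*(u + 5), u*(u - 5/3)) = 1
(2) = t - 6*I
(3) = g
(4) = y + 3
(5) = gcd(a*(a + 5), (a + 1)*(a + 5)) = a + 5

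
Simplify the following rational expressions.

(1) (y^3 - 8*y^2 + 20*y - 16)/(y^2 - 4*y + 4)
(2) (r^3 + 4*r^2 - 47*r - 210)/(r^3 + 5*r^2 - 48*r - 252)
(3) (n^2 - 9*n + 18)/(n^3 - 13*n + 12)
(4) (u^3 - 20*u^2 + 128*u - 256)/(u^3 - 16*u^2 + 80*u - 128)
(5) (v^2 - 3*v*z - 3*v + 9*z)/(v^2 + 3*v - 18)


(1) = y - 4
(2) = (r + 5)/(r + 6)
(3) = (n - 6)/(n^2 + 3*n - 4)
(4) = (u - 8)/(u - 4)
(5) = (v - 3*z)/(v + 6)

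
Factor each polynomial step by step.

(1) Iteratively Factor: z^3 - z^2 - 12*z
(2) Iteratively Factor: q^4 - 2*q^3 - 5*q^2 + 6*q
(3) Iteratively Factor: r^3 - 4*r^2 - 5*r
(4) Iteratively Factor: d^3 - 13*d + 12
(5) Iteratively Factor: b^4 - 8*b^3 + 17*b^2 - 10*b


(1) = (z - 4)*(z^2 + 3*z) = (z - 4)*(z + 3)*(z)
(2) = (q - 1)*(q^3 - q^2 - 6*q) = (q - 3)*(q - 1)*(q^2 + 2*q) = q*(q - 3)*(q - 1)*(q + 2)
(3) = (r - 5)*(r^2 + r) = (r - 5)*(r + 1)*(r)
(4) = (d + 4)*(d^2 - 4*d + 3) = (d - 1)*(d + 4)*(d - 3)
(5) = (b)*(b^3 - 8*b^2 + 17*b - 10) = b*(b - 1)*(b^2 - 7*b + 10) = b*(b - 2)*(b - 1)*(b - 5)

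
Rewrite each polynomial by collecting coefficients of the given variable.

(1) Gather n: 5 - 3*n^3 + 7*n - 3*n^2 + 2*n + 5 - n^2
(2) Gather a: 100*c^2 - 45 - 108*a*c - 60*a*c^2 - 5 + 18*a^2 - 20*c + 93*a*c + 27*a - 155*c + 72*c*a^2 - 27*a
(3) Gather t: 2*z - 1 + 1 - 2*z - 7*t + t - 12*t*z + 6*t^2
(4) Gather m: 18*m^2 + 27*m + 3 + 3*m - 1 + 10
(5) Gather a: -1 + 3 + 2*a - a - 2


(1) = -3*n^3 - 4*n^2 + 9*n + 10
(2) = a^2*(72*c + 18) + a*(-60*c^2 - 15*c) + 100*c^2 - 175*c - 50
(3) = 6*t^2 + t*(-12*z - 6)
(4) = 18*m^2 + 30*m + 12
(5) = a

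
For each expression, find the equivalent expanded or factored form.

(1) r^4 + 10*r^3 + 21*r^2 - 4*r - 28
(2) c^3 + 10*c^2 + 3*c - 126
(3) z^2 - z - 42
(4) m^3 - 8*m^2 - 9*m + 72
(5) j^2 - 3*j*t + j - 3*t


(1) = (r - 1)*(r + 2)^2*(r + 7)
(2) = (c - 3)*(c + 6)*(c + 7)
(3) = (z - 7)*(z + 6)
(4) = (m - 8)*(m - 3)*(m + 3)
(5) = (j + 1)*(j - 3*t)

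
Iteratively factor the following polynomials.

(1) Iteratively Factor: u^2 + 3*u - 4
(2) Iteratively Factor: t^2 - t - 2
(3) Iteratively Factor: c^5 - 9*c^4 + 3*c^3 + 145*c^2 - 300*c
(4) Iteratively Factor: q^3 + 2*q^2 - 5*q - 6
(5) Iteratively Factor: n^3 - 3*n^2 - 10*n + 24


(1) = (u - 1)*(u + 4)
(2) = (t + 1)*(t - 2)
(3) = (c - 3)*(c^4 - 6*c^3 - 15*c^2 + 100*c) = (c - 5)*(c - 3)*(c^3 - c^2 - 20*c) = (c - 5)*(c - 3)*(c + 4)*(c^2 - 5*c) = c*(c - 5)*(c - 3)*(c + 4)*(c - 5)
(4) = (q + 1)*(q^2 + q - 6) = (q - 2)*(q + 1)*(q + 3)
(5) = (n + 3)*(n^2 - 6*n + 8) = (n - 2)*(n + 3)*(n - 4)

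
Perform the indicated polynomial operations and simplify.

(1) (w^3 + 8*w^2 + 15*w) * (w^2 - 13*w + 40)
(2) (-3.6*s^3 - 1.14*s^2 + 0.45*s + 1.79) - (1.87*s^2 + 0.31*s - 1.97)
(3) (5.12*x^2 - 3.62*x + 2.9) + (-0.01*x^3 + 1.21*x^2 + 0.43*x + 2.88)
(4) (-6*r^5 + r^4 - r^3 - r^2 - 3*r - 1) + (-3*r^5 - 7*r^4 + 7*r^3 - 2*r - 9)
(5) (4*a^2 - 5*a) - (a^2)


(1) = w^5 - 5*w^4 - 49*w^3 + 125*w^2 + 600*w
(2) = -3.6*s^3 - 3.01*s^2 + 0.14*s + 3.76
(3) = -0.01*x^3 + 6.33*x^2 - 3.19*x + 5.78
(4) = -9*r^5 - 6*r^4 + 6*r^3 - r^2 - 5*r - 10
(5) = 3*a^2 - 5*a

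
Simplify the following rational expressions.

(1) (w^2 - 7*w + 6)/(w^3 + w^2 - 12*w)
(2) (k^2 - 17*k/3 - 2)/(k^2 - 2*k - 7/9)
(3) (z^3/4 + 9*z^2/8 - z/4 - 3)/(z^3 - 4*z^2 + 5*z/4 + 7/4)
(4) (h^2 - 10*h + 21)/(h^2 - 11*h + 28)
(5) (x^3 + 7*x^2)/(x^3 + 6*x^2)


(1) = (w^2 - 7*w + 6)/(w^3 + w^2 - 12*w)
(2) = (3*k - 18)/(3*k - 7)
(3) = (2*z^3 + 9*z^2 - 2*z - 24)/(8*z^3 - 32*z^2 + 10*z + 14)
(4) = (h - 3)/(h - 4)
(5) = (x + 7)/(x + 6)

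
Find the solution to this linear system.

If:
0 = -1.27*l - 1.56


Then:
l = -1.23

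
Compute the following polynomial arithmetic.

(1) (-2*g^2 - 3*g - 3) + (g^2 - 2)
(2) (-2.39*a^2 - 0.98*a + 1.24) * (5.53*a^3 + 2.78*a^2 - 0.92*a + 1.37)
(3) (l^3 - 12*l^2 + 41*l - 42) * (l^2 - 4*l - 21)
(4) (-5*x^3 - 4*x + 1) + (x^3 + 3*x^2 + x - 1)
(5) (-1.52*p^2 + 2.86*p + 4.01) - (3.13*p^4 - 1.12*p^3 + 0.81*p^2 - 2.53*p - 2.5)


(1) = -g^2 - 3*g - 5
(2) = -13.2167*a^5 - 12.0636*a^4 + 6.3316*a^3 + 1.0745*a^2 - 2.4834*a + 1.6988
(3) = l^5 - 16*l^4 + 68*l^3 + 46*l^2 - 693*l + 882
(4) = -4*x^3 + 3*x^2 - 3*x
(5) = -3.13*p^4 + 1.12*p^3 - 2.33*p^2 + 5.39*p + 6.51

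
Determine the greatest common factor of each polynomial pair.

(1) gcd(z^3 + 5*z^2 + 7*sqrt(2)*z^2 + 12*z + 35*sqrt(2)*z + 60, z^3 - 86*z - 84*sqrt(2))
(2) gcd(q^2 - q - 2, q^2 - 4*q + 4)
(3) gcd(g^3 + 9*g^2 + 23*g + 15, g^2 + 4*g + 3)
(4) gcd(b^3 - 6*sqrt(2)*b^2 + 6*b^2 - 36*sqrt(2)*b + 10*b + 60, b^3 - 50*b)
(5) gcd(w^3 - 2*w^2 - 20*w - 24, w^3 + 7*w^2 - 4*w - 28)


(1) = gcd((z + 5)*(z + sqrt(2))*(z + 6*sqrt(2)), (z - 7*sqrt(2))*(z + sqrt(2))*(z + 6*sqrt(2))) = z^2 + 7*sqrt(2)*z + 12
(2) = gcd((q - 2)*(q + 1), (q - 2)^2) = q - 2
(3) = gcd((g + 1)*(g + 3)*(g + 5), (g + 1)*(g + 3)) = g^2 + 4*g + 3
(4) = b - 5*sqrt(2)
(5) = gcd((w - 6)*(w + 2)^2, (w - 2)*(w + 2)*(w + 7)) = w + 2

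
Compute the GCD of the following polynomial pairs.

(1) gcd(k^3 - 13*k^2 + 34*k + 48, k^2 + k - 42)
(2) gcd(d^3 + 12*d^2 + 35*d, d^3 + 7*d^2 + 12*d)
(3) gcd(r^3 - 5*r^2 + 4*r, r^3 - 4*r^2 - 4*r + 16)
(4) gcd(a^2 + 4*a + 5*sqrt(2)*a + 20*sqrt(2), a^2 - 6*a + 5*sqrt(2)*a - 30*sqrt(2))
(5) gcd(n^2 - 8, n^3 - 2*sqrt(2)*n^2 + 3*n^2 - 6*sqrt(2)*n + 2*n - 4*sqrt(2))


(1) = k - 6
(2) = d
(3) = r - 4
(4) = a + 5*sqrt(2)
(5) = n - 2*sqrt(2)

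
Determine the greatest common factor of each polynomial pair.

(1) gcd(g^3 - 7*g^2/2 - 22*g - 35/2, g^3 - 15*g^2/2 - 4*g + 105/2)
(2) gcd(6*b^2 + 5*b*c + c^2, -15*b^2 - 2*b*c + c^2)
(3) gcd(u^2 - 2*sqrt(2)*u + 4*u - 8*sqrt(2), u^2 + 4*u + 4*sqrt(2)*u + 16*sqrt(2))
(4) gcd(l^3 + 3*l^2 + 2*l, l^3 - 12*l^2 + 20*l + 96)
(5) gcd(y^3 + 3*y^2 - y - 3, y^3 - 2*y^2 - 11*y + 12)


(1) = gcd((g - 7)*(g + 1)*(g + 5/2), (g - 7)*(g - 3)*(g + 5/2)) = g^2 - 9*g/2 - 35/2
(2) = 3*b + c
(3) = u + 4
(4) = gcd(l*(l + 1)*(l + 2), (l - 8)*(l - 6)*(l + 2)) = l + 2
(5) = y^2 + 2*y - 3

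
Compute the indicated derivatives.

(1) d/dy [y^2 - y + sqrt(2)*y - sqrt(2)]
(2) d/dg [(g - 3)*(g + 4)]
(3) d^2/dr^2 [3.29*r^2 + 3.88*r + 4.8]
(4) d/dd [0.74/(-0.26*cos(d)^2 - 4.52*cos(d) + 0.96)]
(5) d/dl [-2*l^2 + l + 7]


(1) = 2*y - 1 + sqrt(2)
(2) = 2*g + 1
(3) = 6.58000000000000
(4) = -(0.3848*cos(d) + 3.3448)*sin(d)/(0.26*cos(d)^2 + 4.52*cos(d) - 0.96)^2
(5) = 1 - 4*l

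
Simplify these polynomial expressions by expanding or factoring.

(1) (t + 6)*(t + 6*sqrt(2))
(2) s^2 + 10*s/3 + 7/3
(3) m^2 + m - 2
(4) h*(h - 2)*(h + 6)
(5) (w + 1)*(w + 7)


(1) = t^2 + 6*t + 6*sqrt(2)*t + 36*sqrt(2)
(2) = (s + 1)*(s + 7/3)
(3) = (m - 1)*(m + 2)
(4) = h^3 + 4*h^2 - 12*h
(5) = w^2 + 8*w + 7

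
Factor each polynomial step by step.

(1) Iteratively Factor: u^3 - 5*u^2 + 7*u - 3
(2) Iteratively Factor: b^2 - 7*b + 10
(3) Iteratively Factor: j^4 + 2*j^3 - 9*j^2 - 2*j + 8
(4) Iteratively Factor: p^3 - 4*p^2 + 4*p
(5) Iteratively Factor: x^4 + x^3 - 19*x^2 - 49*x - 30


(1) = (u - 1)*(u^2 - 4*u + 3) = (u - 3)*(u - 1)*(u - 1)
(2) = (b - 5)*(b - 2)
(3) = (j - 1)*(j^3 + 3*j^2 - 6*j - 8) = (j - 1)*(j + 4)*(j^2 - j - 2) = (j - 2)*(j - 1)*(j + 4)*(j + 1)
(4) = (p)*(p^2 - 4*p + 4) = p*(p - 2)*(p - 2)
(5) = (x - 5)*(x^3 + 6*x^2 + 11*x + 6) = (x - 5)*(x + 2)*(x^2 + 4*x + 3) = (x - 5)*(x + 1)*(x + 2)*(x + 3)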